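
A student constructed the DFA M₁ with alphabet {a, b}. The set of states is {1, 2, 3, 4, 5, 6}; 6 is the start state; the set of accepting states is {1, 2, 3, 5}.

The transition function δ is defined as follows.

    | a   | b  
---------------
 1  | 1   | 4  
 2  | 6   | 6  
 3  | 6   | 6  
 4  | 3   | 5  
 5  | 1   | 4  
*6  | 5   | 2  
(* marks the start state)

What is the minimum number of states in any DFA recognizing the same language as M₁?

4

All states are reachable from the start state.
Start with accepting vs non-accepting: {1,2,3,5} | {4,6}.
Split {1,2,3,5} by δ(·,a) → {1,5} and {2,3}.
On input a, block {4,6} splits into {4} and {6}.
The partition is now stable with 4 blocks: {1,5} | {4} | {2,3} | {6}.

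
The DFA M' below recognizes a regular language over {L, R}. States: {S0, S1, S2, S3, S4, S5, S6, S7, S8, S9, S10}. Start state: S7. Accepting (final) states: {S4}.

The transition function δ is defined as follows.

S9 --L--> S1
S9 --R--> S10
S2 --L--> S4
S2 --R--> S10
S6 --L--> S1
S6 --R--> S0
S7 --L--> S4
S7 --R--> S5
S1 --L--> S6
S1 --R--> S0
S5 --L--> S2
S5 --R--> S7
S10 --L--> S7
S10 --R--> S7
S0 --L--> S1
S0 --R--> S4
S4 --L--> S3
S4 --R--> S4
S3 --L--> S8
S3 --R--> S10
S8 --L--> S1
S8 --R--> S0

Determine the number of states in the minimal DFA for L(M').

Reachable states from the start: {S0,S1,S2,S3,S4,S5,S6,S7,S8,S10}. Unreachable: {S9} — drop them.
Initial partition by acceptance: {S4} | {S0,S1,S2,S3,S5,S6,S7,S8,S10}.
On input L, block {S0,S1,S2,S3,S5,S6,S7,S8,S10} splits into {S0,S1,S3,S5,S6,S8,S10} and {S2,S7}.
Refine {S0,S1,S3,S5,S6,S8,S10} on symbol L: members go to different blocks, giving {S0,S1,S3,S6,S8} and {S5,S10}.
On input R, block {S0,S1,S3,S6,S8} splits into {S1,S6,S8} and {S0} and {S3}.
No further refinement is possible. Final partition (6 blocks): {S4} | {S1,S6,S8} | {S2,S7} | {S5,S10} | {S0} | {S3}.

6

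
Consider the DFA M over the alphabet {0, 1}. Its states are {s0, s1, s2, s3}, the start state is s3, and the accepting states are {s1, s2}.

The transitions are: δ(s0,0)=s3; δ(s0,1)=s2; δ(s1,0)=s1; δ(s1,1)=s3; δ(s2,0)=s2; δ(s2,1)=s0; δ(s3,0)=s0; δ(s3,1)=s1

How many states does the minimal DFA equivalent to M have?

Every state is reachable, so we keep all 4.
Start with accepting vs non-accepting: {s1,s2} | {s0,s3}.
No further refinement is possible. Final partition (2 blocks): {s1,s2} | {s0,s3}.

2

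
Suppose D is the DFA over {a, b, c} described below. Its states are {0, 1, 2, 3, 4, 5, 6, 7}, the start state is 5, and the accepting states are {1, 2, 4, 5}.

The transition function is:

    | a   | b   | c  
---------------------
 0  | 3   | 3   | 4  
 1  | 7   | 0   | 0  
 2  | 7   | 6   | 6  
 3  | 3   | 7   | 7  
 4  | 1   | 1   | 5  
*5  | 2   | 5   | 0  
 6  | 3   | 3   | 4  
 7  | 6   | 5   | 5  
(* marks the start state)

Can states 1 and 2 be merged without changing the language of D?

Every state is reachable, so we keep all 8.
P0 = {1,2,4,5} | {0,3,6,7}.
On input a, block {1,2,4,5} splits into {1,2} and {4,5}.
On input b, block {0,3,6,7} splits into {0,3,6} and {7}.
On input b, block {0,3,6} splits into {0,6} and {3}.
Split {4,5} by δ(·,b) → {4} and {5}.
No further refinement is possible. Final partition (6 blocks): {1,2} | {0,6} | {4} | {7} | {3} | {5}.
1 and 2 lie in the same block of the stable partition, so they are equivalent — no string distinguishes them.

Yes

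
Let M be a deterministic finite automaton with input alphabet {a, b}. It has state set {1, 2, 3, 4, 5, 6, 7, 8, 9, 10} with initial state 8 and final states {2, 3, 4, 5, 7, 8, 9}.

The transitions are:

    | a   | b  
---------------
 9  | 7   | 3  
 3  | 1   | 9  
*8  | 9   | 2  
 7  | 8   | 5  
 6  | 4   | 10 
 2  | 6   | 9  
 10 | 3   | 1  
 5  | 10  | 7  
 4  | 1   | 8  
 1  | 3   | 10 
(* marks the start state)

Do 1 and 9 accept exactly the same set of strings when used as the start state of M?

No

Initial partition by acceptance: {2,3,4,5,7,8,9} | {1,6,10}.
Split {2,3,4,5,7,8,9} by δ(·,a) → {2,3,4,5} and {7,8,9}.
No further refinement is possible. Final partition (3 blocks): {2,3,4,5} | {1,6,10} | {7,8,9}.
1 and 9 end up in different blocks, so they are distinguishable. For instance, the string 'ε' is accepted from only 9.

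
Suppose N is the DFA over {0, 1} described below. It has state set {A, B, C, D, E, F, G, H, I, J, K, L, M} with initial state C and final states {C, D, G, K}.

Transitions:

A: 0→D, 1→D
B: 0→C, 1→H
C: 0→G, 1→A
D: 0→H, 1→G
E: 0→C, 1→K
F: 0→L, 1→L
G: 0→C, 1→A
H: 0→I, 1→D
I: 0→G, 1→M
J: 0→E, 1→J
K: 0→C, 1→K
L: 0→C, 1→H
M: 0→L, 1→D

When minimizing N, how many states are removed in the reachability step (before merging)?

No path from C leads to B, E, F, J, K; the other 8 states are all reachable.

5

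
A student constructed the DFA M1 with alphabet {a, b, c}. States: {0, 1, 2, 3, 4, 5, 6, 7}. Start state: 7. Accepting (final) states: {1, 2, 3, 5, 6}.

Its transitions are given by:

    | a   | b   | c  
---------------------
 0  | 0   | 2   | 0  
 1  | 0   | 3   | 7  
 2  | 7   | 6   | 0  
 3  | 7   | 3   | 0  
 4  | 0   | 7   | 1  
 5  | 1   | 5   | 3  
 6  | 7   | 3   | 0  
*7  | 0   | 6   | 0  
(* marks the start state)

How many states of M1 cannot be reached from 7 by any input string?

3

Starting at 7 and following transitions, the reachable set is {0, 2, 3, 6, 7}. That leaves 1, 4, 5 unreachable — 3 in total.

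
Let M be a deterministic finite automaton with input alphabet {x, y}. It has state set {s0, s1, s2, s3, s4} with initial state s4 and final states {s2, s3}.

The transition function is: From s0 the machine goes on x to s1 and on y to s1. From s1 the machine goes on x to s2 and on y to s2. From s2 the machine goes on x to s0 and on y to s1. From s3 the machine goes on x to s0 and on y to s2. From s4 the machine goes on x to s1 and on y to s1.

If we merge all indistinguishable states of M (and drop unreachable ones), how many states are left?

3

States {s3} cannot be reached from the start state, so discard them.
Start with accepting vs non-accepting: {s2} | {s0,s1,s4}.
Refine {s0,s1,s4} on symbol x: members go to different blocks, giving {s0,s4} and {s1}.
Stable partition: {s2} | {s0,s4} | {s1} — 3 equivalence classes.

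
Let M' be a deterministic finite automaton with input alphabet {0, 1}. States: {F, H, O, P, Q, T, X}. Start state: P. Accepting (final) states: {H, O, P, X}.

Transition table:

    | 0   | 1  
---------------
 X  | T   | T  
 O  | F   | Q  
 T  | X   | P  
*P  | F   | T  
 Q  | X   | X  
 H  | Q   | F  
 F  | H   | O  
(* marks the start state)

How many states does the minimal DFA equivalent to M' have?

Every state is reachable, so we keep all 7.
P0 = {H,O,P,X} | {F,Q,T}.
No further refinement is possible. Final partition (2 blocks): {H,O,P,X} | {F,Q,T}.

2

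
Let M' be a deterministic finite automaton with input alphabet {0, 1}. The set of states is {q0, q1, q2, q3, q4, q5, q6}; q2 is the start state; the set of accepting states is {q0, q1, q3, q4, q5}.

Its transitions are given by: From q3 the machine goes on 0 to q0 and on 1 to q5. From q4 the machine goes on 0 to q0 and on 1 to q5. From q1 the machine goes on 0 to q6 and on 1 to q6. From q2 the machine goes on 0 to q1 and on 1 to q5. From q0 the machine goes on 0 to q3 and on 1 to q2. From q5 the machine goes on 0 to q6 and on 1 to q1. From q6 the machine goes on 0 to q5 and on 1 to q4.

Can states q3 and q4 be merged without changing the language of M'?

Every state is reachable, so we keep all 7.
P0 = {q0,q1,q3,q4,q5} | {q2,q6}.
Refine {q0,q1,q3,q4,q5} on symbol 0: members go to different blocks, giving {q0,q3,q4} and {q1,q5}.
On input 1, block {q0,q3,q4} splits into {q3,q4} and {q0}.
On input 1, block {q2,q6} splits into {q2} and {q6}.
Split {q1,q5} by δ(·,1) → {q1} and {q5}.
Stable partition: {q3,q4} | {q2} | {q1} | {q0} | {q6} | {q5} — 6 equivalence classes.
q3 and q4 lie in the same block of the stable partition, so they are equivalent — no string distinguishes them.

Yes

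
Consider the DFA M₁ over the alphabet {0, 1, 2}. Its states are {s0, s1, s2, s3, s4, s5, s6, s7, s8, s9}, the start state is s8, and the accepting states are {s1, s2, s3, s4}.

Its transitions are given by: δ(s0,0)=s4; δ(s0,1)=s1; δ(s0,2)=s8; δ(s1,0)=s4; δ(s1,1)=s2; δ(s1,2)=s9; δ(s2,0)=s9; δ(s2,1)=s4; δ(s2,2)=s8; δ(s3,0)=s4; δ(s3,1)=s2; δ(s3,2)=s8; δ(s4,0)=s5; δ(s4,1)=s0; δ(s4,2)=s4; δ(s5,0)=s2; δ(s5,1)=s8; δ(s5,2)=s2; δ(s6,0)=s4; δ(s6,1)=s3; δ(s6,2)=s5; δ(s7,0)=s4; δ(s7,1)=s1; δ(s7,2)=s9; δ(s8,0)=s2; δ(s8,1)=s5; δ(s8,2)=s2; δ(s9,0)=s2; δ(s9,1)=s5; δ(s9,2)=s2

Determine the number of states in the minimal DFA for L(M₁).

States {s3,s6,s7} cannot be reached from the start state, so discard them.
P0 = {s1,s2,s4} | {s0,s5,s8,s9}.
On input 0, block {s1,s2,s4} splits into {s2,s4} and {s1}.
Split {s2,s4} by δ(·,1) → {s2} and {s4}.
Split {s0,s5,s8,s9} by δ(·,0) → {s5,s8,s9} and {s0}.
The partition is now stable with 5 blocks: {s2} | {s5,s8,s9} | {s1} | {s4} | {s0}.

5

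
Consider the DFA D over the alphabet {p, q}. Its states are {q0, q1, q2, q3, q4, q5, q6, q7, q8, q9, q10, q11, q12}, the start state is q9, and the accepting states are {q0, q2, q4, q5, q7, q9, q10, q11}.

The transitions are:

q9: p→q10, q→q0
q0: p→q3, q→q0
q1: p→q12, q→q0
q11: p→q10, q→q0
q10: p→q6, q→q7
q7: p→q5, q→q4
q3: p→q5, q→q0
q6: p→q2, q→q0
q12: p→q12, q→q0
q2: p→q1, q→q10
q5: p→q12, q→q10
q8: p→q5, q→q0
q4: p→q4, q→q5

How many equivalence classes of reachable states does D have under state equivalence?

8

States {q8,q11} cannot be reached from the start state, so discard them.
P0 = {q0,q2,q4,q5,q7,q9,q10} | {q1,q3,q6,q12}.
Refine {q0,q2,q4,q5,q7,q9,q10} on symbol p: members go to different blocks, giving {q0,q2,q5,q10} and {q4,q7,q9}.
Refine {q0,q2,q5,q10} on symbol q: members go to different blocks, giving {q0,q2,q5} and {q10}.
Refine {q0,q2,q5} on symbol q: members go to different blocks, giving {q2,q5} and {q0}.
Split {q1,q3,q6,q12} by δ(·,p) → {q1,q12} and {q3,q6}.
Split {q4,q7,q9} by δ(·,p) → {q4} and {q7} and {q9}.
Stable partition: {q2,q5} | {q1,q12} | {q4} | {q10} | {q0} | {q3,q6} | {q7} | {q9} — 8 equivalence classes.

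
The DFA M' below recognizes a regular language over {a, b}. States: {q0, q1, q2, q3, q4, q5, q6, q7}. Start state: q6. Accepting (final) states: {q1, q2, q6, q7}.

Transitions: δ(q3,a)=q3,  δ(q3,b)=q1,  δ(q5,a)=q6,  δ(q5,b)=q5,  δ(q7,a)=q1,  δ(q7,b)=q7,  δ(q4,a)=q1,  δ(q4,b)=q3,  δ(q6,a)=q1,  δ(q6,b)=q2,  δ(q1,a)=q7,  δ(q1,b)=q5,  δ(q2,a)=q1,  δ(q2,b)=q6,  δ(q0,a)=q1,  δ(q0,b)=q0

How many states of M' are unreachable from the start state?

BFS from q6 reaches {q1, q2, q5, q6, q7}; the 3 state(s) q0, q3, q4 are never visited.

3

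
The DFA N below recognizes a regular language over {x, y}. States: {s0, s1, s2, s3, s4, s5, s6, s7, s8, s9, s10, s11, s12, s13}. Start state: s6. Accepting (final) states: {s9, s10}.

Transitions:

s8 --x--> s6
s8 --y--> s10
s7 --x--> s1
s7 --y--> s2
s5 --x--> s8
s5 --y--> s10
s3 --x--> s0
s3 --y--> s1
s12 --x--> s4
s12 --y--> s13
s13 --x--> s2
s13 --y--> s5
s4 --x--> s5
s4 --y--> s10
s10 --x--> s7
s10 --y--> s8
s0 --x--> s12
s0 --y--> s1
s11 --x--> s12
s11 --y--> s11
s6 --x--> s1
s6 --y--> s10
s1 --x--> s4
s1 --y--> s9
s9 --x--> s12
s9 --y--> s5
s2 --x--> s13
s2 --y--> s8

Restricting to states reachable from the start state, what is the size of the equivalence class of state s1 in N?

Reachable states from the start: {s1,s2,s4,s5,s6,s7,s8,s9,s10,s12,s13}. Unreachable: {s0,s3,s11} — drop them.
P0 = {s9,s10} | {s1,s2,s4,s5,s6,s7,s8,s12,s13}.
On input y, block {s1,s2,s4,s5,s6,s7,s8,s12,s13} splits into {s1,s4,s5,s6,s8} and {s2,s7,s12,s13}.
Split {s2,s7,s12,s13} by δ(·,x) → {s2,s13} and {s7,s12}.
No further refinement is possible. Final partition (4 blocks): {s9,s10} | {s1,s4,s5,s6,s8} | {s2,s13} | {s7,s12}.
State s1 belongs to the block {s1,s4,s5,s6,s8}, which has 5 states.

5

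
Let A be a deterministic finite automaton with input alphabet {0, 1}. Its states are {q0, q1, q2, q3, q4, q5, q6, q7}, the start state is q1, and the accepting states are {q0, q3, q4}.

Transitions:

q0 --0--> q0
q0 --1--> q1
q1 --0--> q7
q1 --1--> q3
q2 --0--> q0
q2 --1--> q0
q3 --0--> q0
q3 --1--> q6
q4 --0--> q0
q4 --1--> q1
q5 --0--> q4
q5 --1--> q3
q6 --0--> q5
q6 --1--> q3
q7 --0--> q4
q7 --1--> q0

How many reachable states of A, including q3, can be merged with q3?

Reachable states from the start: {q0,q1,q3,q4,q5,q6,q7}. Unreachable: {q2} — drop them.
Initial partition by acceptance: {q0,q3,q4} | {q1,q5,q6,q7}.
On input 0, block {q1,q5,q6,q7} splits into {q1,q6} and {q5,q7}.
The partition is now stable with 3 blocks: {q0,q3,q4} | {q1,q6} | {q5,q7}.
The equivalence class containing q3 is {q0,q3,q4}, of size 3.

3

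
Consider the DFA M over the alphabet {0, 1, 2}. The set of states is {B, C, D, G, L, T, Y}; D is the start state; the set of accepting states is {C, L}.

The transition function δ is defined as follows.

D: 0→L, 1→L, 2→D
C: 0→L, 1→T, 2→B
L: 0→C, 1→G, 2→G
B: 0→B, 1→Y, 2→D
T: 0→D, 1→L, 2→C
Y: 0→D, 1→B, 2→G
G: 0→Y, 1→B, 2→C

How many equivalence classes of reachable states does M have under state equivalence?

7

Every state is reachable, so we keep all 7.
Initial partition by acceptance: {C,L} | {B,D,G,T,Y}.
Split {B,D,G,T,Y} by δ(·,0) → {B,G,T,Y} and {D}.
Refine {B,G,T,Y} on symbol 0: members go to different blocks, giving {B,G} and {T,Y}.
Split {C,L} by δ(·,1) → {C} and {L}.
Split {B,G} by δ(·,0) → {G} and {B}.
On input 1, block {T,Y} splits into {T} and {Y}.
No further refinement is possible. Final partition (7 blocks): {C} | {G} | {D} | {T} | {L} | {B} | {Y}.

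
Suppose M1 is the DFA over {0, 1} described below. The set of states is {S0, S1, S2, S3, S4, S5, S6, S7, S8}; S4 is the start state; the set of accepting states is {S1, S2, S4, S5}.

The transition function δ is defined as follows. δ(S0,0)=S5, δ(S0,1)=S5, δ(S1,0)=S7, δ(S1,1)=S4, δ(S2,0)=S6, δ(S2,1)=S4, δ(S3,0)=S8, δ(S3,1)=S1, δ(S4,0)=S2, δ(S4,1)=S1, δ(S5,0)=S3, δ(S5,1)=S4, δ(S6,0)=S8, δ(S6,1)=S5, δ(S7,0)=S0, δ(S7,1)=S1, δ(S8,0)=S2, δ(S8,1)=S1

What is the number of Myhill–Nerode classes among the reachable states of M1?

4

Every state is reachable, so we keep all 9.
Initial partition by acceptance: {S1,S2,S4,S5} | {S0,S3,S6,S7,S8}.
Split {S1,S2,S4,S5} by δ(·,0) → {S1,S2,S5} and {S4}.
On input 0, block {S0,S3,S6,S7,S8} splits into {S3,S6,S7} and {S0,S8}.
No further refinement is possible. Final partition (4 blocks): {S1,S2,S5} | {S3,S6,S7} | {S4} | {S0,S8}.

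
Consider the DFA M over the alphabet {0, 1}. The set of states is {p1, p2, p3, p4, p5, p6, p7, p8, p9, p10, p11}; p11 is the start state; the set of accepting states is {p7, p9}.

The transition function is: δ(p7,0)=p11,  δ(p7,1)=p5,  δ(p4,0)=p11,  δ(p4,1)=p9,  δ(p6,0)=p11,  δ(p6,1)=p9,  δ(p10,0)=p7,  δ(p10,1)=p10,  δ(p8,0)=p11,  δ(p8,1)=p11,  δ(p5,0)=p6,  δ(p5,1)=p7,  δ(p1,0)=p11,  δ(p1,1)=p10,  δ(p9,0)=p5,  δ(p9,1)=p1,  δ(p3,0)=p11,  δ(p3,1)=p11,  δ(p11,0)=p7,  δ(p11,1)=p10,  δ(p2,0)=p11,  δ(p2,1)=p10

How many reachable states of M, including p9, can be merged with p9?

States {p2,p3,p4,p8} cannot be reached from the start state, so discard them.
P0 = {p7,p9} | {p1,p5,p6,p10,p11}.
On input 0, block {p1,p5,p6,p10,p11} splits into {p1,p5,p6} and {p10,p11}.
On input 0, block {p7,p9} splits into {p7} and {p9}.
On input 0, block {p1,p5,p6} splits into {p1,p6} and {p5}.
Refine {p1,p6} on symbol 1: members go to different blocks, giving {p1} and {p6}.
No further refinement is possible. Final partition (6 blocks): {p7} | {p1} | {p10,p11} | {p9} | {p5} | {p6}.
State p9 belongs to the block {p9}, which has 1 states.

1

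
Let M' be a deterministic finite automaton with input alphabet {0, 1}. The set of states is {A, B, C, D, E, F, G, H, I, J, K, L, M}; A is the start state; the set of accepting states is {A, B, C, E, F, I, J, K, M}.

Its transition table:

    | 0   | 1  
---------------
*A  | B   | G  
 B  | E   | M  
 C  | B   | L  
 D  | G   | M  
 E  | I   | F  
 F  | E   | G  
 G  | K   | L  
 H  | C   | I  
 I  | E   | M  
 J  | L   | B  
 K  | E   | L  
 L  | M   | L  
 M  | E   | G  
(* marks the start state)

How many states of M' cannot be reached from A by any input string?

Starting at A and following transitions, the reachable set is {A, B, E, F, G, I, K, L, M}. That leaves C, D, H, J unreachable — 4 in total.

4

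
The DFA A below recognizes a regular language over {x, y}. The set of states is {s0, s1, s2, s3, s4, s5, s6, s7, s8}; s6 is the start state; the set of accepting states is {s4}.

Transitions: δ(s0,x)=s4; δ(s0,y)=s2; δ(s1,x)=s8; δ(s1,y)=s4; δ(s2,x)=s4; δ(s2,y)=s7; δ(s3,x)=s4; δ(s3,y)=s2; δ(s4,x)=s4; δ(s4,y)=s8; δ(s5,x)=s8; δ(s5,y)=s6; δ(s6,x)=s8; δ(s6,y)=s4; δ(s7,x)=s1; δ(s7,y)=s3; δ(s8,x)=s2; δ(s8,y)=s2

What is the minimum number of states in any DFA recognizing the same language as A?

First remove the unreachable states {s0,s5}; 7 states remain.
Initial partition by acceptance: {s4} | {s1,s2,s3,s6,s7,s8}.
Split {s1,s2,s3,s6,s7,s8} by δ(·,x) → {s1,s6,s7,s8} and {s2,s3}.
On input x, block {s1,s6,s7,s8} splits into {s1,s6,s7} and {s8}.
On input x, block {s1,s6,s7} splits into {s1,s6} and {s7}.
On input y, block {s2,s3} splits into {s2} and {s3}.
Stable partition: {s4} | {s1,s6} | {s2} | {s8} | {s7} | {s3} — 6 equivalence classes.

6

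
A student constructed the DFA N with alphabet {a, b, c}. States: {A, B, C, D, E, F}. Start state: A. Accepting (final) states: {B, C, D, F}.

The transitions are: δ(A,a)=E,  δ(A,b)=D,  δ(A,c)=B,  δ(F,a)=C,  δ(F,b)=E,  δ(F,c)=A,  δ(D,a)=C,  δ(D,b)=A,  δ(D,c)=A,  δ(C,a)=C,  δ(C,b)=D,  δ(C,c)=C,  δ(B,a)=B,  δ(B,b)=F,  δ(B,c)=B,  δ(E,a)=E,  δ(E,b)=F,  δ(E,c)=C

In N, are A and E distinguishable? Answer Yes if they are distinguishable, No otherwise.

Every state is reachable, so we keep all 6.
Initial partition by acceptance: {B,C,D,F} | {A,E}.
Split {B,C,D,F} by δ(·,b) → {B,C} and {D,F}.
No further refinement is possible. Final partition (3 blocks): {B,C} | {A,E} | {D,F}.
A and E lie in the same block of the stable partition, so they are equivalent — no string distinguishes them.

No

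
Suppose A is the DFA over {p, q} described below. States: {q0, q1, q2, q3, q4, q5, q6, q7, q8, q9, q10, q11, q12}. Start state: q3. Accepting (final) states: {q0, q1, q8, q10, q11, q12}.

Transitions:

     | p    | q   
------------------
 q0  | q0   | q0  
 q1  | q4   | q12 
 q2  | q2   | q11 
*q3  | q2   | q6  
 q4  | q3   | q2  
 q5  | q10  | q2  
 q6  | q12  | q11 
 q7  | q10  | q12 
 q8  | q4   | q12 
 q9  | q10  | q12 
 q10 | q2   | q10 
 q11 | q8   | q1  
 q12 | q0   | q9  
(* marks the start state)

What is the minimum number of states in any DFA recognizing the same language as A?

10

First remove the unreachable states {q5,q7}; 11 states remain.
P0 = {q0,q1,q8,q10,q11,q12} | {q2,q3,q4,q6,q9}.
Split {q0,q1,q8,q10,q11,q12} by δ(·,p) → {q0,q11,q12} and {q1,q8,q10}.
On input p, block {q0,q11,q12} splits into {q0,q12} and {q11}.
Split {q0,q12} by δ(·,q) → {q0} and {q12}.
On input p, block {q2,q3,q4,q6,q9} splits into {q2,q3,q4} and {q6} and {q9}.
Refine {q2,q3,q4} on symbol q: members go to different blocks, giving {q2} and {q3} and {q4}.
On input p, block {q1,q8,q10} splits into {q1,q8} and {q10}.
Stable partition: {q0} | {q2} | {q1,q8} | {q11} | {q12} | {q6} | {q9} | {q3} | {q4} | {q10} — 10 equivalence classes.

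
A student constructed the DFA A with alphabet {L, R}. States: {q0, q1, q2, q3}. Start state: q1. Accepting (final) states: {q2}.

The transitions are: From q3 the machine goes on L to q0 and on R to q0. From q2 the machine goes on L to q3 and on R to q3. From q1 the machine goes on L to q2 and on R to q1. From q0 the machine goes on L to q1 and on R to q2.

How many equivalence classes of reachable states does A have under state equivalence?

Every state is reachable, so we keep all 4.
Initial partition by acceptance: {q2} | {q0,q1,q3}.
Refine {q0,q1,q3} on symbol L: members go to different blocks, giving {q0,q3} and {q1}.
Split {q0,q3} by δ(·,L) → {q0} and {q3}.
No further refinement is possible. Final partition (4 blocks): {q2} | {q0} | {q1} | {q3}.

4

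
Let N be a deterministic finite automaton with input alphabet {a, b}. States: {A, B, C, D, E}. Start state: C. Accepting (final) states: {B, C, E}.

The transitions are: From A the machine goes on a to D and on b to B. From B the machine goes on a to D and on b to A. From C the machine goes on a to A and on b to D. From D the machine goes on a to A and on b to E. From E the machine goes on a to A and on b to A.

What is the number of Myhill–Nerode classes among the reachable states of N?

2

All states are reachable from the start state.
Start with accepting vs non-accepting: {B,C,E} | {A,D}.
No further refinement is possible. Final partition (2 blocks): {B,C,E} | {A,D}.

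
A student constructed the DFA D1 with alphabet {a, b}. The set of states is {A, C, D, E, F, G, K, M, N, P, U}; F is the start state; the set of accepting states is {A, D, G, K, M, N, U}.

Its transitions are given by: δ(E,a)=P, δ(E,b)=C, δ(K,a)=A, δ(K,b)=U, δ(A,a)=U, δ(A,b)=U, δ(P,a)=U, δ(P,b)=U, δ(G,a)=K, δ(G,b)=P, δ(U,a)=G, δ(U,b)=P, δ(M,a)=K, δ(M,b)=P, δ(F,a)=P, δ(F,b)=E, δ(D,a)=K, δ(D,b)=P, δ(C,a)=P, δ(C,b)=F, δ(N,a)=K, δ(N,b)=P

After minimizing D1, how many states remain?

6

States {D,M,N} cannot be reached from the start state, so discard them.
Start with accepting vs non-accepting: {A,G,K,U} | {C,E,F,P}.
Split {A,G,K,U} by δ(·,b) → {A,K} and {G,U}.
On input a, block {A,K} splits into {K} and {A}.
Split {C,E,F,P} by δ(·,a) → {C,E,F} and {P}.
Refine {G,U} on symbol a: members go to different blocks, giving {U} and {G}.
The partition is now stable with 6 blocks: {K} | {C,E,F} | {U} | {A} | {P} | {G}.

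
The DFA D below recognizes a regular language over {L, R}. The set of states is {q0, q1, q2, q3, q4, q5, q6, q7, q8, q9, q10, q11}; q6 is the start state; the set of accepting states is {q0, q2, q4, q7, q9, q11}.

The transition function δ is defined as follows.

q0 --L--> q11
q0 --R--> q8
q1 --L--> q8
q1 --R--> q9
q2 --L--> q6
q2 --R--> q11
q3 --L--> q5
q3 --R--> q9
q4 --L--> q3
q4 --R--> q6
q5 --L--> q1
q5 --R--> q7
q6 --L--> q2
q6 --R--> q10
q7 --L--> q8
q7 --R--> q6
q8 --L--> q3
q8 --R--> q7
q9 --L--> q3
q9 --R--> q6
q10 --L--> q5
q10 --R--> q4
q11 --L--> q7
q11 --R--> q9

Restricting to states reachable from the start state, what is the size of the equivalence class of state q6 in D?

First remove the unreachable states {q0}; 11 states remain.
Initial partition by acceptance: {q2,q4,q7,q9,q11} | {q1,q3,q5,q6,q8,q10}.
Refine {q2,q4,q7,q9,q11} on symbol L: members go to different blocks, giving {q2,q4,q7,q9} and {q11}.
Split {q2,q4,q7,q9} by δ(·,R) → {q4,q7,q9} and {q2}.
Refine {q1,q3,q5,q6,q8,q10} on symbol L: members go to different blocks, giving {q1,q3,q5,q8,q10} and {q6}.
No further refinement is possible. Final partition (5 blocks): {q4,q7,q9} | {q1,q3,q5,q8,q10} | {q11} | {q2} | {q6}.
State q6 belongs to the block {q6}, which has 1 states.

1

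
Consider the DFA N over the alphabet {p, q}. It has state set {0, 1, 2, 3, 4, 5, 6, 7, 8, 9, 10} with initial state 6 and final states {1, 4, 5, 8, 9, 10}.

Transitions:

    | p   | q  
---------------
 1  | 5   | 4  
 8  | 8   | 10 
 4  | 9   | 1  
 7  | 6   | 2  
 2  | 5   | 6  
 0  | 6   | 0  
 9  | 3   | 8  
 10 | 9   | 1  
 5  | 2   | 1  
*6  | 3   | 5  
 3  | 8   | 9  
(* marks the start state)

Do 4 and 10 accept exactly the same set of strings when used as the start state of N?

Reachable states from the start: {1,2,3,4,5,6,8,9,10}. Unreachable: {0,7} — drop them.
Start with accepting vs non-accepting: {1,4,5,8,9,10} | {2,3,6}.
On input p, block {1,4,5,8,9,10} splits into {1,4,8,10} and {5,9}.
Refine {1,4,8,10} on symbol p: members go to different blocks, giving {1,4,10} and {8}.
Split {2,3,6} by δ(·,p) → {2} and {3} and {6}.
Split {5,9} by δ(·,p) → {5} and {9}.
On input p, block {1,4,10} splits into {4,10} and {1}.
Stable partition: {4,10} | {2} | {5} | {8} | {3} | {6} | {9} | {1} — 8 equivalence classes.
4 and 10 lie in the same block of the stable partition, so they are equivalent — no string distinguishes them.

Yes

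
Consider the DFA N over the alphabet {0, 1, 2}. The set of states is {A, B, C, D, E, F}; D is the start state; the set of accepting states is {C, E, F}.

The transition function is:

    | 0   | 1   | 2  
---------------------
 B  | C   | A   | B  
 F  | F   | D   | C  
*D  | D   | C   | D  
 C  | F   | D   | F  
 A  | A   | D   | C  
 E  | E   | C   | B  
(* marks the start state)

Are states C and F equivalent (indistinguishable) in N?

Yes

States {A,B,E} cannot be reached from the start state, so discard them.
Start with accepting vs non-accepting: {C,F} | {D}.
Stable partition: {C,F} | {D} — 2 equivalence classes.
C and F lie in the same block of the stable partition, so they are equivalent — no string distinguishes them.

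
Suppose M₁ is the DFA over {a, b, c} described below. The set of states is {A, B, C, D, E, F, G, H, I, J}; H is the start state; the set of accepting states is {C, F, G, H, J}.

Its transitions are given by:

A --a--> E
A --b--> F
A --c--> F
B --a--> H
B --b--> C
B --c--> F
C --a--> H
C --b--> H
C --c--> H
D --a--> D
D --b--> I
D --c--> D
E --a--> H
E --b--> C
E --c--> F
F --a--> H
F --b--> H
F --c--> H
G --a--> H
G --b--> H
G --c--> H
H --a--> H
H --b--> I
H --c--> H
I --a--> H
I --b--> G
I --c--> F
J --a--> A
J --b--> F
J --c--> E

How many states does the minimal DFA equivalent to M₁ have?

3

First remove the unreachable states {A,B,C,D,E,J}; 4 states remain.
Initial partition by acceptance: {F,G,H} | {I}.
Split {F,G,H} by δ(·,b) → {F,G} and {H}.
Stable partition: {F,G} | {I} | {H} — 3 equivalence classes.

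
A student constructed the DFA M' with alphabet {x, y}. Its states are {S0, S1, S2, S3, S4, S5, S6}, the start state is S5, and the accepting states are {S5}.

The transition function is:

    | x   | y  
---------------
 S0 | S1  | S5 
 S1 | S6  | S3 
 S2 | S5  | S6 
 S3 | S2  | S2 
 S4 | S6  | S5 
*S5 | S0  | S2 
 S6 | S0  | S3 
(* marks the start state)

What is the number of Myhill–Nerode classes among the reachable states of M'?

Reachable states from the start: {S0,S1,S2,S3,S5,S6}. Unreachable: {S4} — drop them.
Start with accepting vs non-accepting: {S5} | {S0,S1,S2,S3,S6}.
Refine {S0,S1,S2,S3,S6} on symbol x: members go to different blocks, giving {S0,S1,S3,S6} and {S2}.
Refine {S0,S1,S3,S6} on symbol x: members go to different blocks, giving {S0,S1,S6} and {S3}.
On input y, block {S0,S1,S6} splits into {S1,S6} and {S0}.
Split {S1,S6} by δ(·,x) → {S1} and {S6}.
Stable partition: {S5} | {S1} | {S2} | {S3} | {S0} | {S6} — 6 equivalence classes.

6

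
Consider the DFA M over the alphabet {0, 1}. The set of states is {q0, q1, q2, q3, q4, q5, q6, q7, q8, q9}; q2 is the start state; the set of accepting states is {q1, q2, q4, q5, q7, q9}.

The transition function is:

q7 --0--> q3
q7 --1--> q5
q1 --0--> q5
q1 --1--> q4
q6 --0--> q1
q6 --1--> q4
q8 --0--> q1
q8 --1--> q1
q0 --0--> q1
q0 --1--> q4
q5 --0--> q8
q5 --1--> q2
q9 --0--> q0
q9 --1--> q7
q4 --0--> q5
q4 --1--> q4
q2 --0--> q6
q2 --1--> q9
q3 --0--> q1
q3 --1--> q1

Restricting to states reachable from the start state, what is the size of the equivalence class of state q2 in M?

4

Start with accepting vs non-accepting: {q1,q2,q4,q5,q7,q9} | {q0,q3,q6,q8}.
On input 0, block {q1,q2,q4,q5,q7,q9} splits into {q2,q5,q7,q9} and {q1,q4}.
The partition is now stable with 3 blocks: {q2,q5,q7,q9} | {q0,q3,q6,q8} | {q1,q4}.
State q2 belongs to the block {q2,q5,q7,q9}, which has 4 states.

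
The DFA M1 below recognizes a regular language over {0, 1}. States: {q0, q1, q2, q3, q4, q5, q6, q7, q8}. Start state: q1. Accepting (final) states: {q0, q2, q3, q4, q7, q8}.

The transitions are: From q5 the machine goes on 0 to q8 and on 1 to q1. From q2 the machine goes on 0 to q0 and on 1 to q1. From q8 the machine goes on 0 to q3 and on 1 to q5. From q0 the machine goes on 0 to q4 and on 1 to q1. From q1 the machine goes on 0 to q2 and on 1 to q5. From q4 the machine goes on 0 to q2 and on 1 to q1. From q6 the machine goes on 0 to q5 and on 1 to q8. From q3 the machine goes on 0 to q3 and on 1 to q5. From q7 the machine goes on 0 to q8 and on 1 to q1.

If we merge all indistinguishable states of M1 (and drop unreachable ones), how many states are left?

2

Reachable states from the start: {q0,q1,q2,q3,q4,q5,q8}. Unreachable: {q6,q7} — drop them.
Initial partition by acceptance: {q0,q2,q3,q4,q8} | {q1,q5}.
No further refinement is possible. Final partition (2 blocks): {q0,q2,q3,q4,q8} | {q1,q5}.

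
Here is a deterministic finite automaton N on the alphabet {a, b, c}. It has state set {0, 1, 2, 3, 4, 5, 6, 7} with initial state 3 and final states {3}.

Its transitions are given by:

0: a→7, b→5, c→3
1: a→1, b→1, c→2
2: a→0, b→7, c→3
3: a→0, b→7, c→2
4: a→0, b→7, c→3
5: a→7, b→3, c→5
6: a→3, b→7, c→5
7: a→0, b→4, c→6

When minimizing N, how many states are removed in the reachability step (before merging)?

1

Starting at 3 and following transitions, the reachable set is {0, 2, 3, 4, 5, 6, 7}. That leaves 1 unreachable — 1 in total.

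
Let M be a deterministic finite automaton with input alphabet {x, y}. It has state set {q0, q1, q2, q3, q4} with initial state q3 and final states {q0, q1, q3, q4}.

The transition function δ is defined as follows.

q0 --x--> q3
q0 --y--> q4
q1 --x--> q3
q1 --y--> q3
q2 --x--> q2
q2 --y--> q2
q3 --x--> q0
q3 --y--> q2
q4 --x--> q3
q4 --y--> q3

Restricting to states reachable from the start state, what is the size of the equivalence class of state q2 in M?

First remove the unreachable states {q1}; 4 states remain.
P0 = {q0,q3,q4} | {q2}.
Split {q0,q3,q4} by δ(·,y) → {q0,q4} and {q3}.
On input y, block {q0,q4} splits into {q0} and {q4}.
The partition is now stable with 4 blocks: {q0} | {q2} | {q3} | {q4}.
State q2 belongs to the block {q2}, which has 1 states.

1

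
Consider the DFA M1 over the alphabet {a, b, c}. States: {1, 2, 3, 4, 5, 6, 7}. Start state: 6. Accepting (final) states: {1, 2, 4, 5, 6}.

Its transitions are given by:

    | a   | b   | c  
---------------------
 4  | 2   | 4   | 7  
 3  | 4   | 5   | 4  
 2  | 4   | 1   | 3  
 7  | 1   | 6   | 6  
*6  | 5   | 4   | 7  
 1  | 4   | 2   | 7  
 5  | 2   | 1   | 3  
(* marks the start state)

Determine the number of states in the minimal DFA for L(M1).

2

All states are reachable from the start state.
P0 = {1,2,4,5,6} | {3,7}.
No further refinement is possible. Final partition (2 blocks): {1,2,4,5,6} | {3,7}.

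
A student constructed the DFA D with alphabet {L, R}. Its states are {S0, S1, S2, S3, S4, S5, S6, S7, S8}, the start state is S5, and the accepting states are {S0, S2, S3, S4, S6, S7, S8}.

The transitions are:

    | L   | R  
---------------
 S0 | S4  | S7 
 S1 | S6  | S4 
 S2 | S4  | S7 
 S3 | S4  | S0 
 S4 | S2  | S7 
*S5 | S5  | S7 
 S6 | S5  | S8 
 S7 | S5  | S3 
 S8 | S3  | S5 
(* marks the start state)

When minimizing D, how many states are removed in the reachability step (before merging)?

BFS from S5 reaches {S0, S2, S3, S4, S5, S7}; the 3 state(s) S1, S6, S8 are never visited.

3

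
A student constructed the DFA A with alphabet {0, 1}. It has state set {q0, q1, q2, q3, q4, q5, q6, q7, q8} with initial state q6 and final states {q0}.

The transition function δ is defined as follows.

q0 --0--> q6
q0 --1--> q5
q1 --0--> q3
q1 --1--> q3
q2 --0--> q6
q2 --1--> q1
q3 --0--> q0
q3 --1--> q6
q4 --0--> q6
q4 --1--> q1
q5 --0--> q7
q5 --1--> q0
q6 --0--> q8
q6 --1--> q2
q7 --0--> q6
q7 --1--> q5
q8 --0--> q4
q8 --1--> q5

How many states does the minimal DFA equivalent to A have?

8

P0 = {q0} | {q1,q2,q3,q4,q5,q6,q7,q8}.
Refine {q1,q2,q3,q4,q5,q6,q7,q8} on symbol 0: members go to different blocks, giving {q1,q2,q4,q5,q6,q7,q8} and {q3}.
Split {q1,q2,q4,q5,q6,q7,q8} by δ(·,0) → {q2,q4,q5,q6,q7,q8} and {q1}.
On input 1, block {q2,q4,q5,q6,q7,q8} splits into {q6,q7,q8} and {q2,q4} and {q5}.
Refine {q6,q7,q8} on symbol 0: members go to different blocks, giving {q6,q7} and {q8}.
On input 0, block {q6,q7} splits into {q6} and {q7}.
Stable partition: {q0} | {q6} | {q3} | {q1} | {q2,q4} | {q5} | {q8} | {q7} — 8 equivalence classes.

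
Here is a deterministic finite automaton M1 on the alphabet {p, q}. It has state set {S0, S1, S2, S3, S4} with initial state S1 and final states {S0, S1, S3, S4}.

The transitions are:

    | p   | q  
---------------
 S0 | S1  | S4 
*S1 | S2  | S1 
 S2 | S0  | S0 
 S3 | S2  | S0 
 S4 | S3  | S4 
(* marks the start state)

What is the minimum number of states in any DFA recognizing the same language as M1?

Start with accepting vs non-accepting: {S0,S1,S3,S4} | {S2}.
Split {S0,S1,S3,S4} by δ(·,p) → {S0,S4} and {S1,S3}.
On input q, block {S1,S3} splits into {S1} and {S3}.
On input p, block {S0,S4} splits into {S0} and {S4}.
Stable partition: {S0} | {S2} | {S1} | {S3} | {S4} — 5 equivalence classes.

5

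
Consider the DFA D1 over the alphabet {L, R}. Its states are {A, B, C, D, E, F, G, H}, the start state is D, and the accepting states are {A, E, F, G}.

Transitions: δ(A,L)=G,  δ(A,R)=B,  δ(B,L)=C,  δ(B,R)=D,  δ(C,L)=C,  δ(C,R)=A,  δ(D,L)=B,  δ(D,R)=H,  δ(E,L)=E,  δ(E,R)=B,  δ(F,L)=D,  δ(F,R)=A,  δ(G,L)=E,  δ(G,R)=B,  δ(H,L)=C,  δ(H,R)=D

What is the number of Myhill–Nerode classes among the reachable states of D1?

4

Reachable states from the start: {A,B,C,D,E,G,H}. Unreachable: {F} — drop them.
Initial partition by acceptance: {A,E,G} | {B,C,D,H}.
Refine {B,C,D,H} on symbol R: members go to different blocks, giving {B,D,H} and {C}.
Split {B,D,H} by δ(·,L) → {B,H} and {D}.
No further refinement is possible. Final partition (4 blocks): {A,E,G} | {B,H} | {C} | {D}.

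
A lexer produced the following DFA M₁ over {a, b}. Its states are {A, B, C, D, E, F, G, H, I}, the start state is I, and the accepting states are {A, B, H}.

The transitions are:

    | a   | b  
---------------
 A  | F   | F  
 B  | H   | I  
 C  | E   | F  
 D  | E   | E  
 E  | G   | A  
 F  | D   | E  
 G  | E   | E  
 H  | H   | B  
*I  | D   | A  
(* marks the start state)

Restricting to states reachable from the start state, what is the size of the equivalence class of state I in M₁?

States {B,C,H} cannot be reached from the start state, so discard them.
Initial partition by acceptance: {A} | {D,E,F,G,I}.
On input b, block {D,E,F,G,I} splits into {D,F,G} and {E,I}.
On input a, block {D,F,G} splits into {D,G} and {F}.
The partition is now stable with 4 blocks: {A} | {D,G} | {E,I} | {F}.
The equivalence class containing I is {E,I}, of size 2.

2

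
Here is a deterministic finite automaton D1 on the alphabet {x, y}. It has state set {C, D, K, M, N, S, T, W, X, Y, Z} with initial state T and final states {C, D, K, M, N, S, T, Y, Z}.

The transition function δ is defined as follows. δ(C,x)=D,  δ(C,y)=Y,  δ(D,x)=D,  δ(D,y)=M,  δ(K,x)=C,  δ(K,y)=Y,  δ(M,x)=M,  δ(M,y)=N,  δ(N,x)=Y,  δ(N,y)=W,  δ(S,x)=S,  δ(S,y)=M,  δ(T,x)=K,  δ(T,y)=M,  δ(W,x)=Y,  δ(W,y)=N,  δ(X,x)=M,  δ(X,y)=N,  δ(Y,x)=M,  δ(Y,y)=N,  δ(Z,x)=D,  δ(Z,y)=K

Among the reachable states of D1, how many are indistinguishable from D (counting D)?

4

First remove the unreachable states {S,X,Z}; 8 states remain.
Initial partition by acceptance: {C,D,K,M,N,T,Y} | {W}.
On input y, block {C,D,K,M,N,T,Y} splits into {C,D,K,M,T,Y} and {N}.
On input y, block {C,D,K,M,T,Y} splits into {C,D,K,T} and {M,Y}.
Stable partition: {C,D,K,T} | {W} | {N} | {M,Y} — 4 equivalence classes.
The equivalence class containing D is {C,D,K,T}, of size 4.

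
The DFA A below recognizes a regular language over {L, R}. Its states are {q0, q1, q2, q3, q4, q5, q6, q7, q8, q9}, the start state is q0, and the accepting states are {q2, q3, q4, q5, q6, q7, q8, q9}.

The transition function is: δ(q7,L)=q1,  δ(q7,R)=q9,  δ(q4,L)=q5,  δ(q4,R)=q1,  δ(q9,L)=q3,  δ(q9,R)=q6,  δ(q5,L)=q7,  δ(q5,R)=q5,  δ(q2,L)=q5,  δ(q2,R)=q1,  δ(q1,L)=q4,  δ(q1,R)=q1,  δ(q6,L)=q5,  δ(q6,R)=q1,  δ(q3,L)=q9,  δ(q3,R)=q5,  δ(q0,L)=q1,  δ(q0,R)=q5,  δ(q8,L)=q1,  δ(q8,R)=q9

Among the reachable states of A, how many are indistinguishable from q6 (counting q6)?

States {q2,q8} cannot be reached from the start state, so discard them.
Start with accepting vs non-accepting: {q3,q4,q5,q6,q7,q9} | {q0,q1}.
Refine {q3,q4,q5,q6,q7,q9} on symbol L: members go to different blocks, giving {q3,q4,q5,q6,q9} and {q7}.
On input L, block {q3,q4,q5,q6,q9} splits into {q3,q4,q6,q9} and {q5}.
On input L, block {q3,q4,q6,q9} splits into {q3,q9} and {q4,q6}.
Refine {q3,q9} on symbol R: members go to different blocks, giving {q3} and {q9}.
On input L, block {q0,q1} splits into {q0} and {q1}.
Stable partition: {q3} | {q0} | {q7} | {q5} | {q4,q6} | {q9} | {q1} — 7 equivalence classes.
The equivalence class containing q6 is {q4,q6}, of size 2.

2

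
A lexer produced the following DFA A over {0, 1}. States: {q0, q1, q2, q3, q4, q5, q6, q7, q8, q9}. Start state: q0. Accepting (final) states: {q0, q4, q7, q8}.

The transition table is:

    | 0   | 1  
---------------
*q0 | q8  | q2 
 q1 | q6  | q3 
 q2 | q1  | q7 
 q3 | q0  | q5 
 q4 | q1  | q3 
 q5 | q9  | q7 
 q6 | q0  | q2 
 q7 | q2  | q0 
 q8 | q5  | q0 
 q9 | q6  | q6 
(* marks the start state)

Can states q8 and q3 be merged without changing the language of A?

No

States {q4} cannot be reached from the start state, so discard them.
Start with accepting vs non-accepting: {q0,q7,q8} | {q1,q2,q3,q5,q6,q9}.
Split {q0,q7,q8} by δ(·,0) → {q7,q8} and {q0}.
On input 0, block {q1,q2,q3,q5,q6,q9} splits into {q1,q2,q5,q9} and {q3,q6}.
Refine {q1,q2,q5,q9} on symbol 0: members go to different blocks, giving {q1,q9} and {q2,q5}.
No further refinement is possible. Final partition (5 blocks): {q7,q8} | {q1,q9} | {q0} | {q3,q6} | {q2,q5}.
q8 and q3 end up in different blocks, so they are distinguishable. For instance, the string 'ε' is accepted from only q8.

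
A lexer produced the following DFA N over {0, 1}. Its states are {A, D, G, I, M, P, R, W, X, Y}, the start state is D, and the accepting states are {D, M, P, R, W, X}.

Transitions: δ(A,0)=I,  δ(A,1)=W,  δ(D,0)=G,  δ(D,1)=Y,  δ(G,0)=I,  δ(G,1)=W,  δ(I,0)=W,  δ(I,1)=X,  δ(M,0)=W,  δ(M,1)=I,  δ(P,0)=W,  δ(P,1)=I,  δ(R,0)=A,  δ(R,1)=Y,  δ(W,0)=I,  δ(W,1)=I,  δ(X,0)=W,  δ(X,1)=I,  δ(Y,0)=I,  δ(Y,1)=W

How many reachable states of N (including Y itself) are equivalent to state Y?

2

States {A,M,P,R} cannot be reached from the start state, so discard them.
Start with accepting vs non-accepting: {D,W,X} | {G,I,Y}.
On input 0, block {D,W,X} splits into {D,W} and {X}.
Split {G,I,Y} by δ(·,0) → {G,Y} and {I}.
Split {D,W} by δ(·,0) → {D} and {W}.
Stable partition: {D} | {G,Y} | {X} | {I} | {W} — 5 equivalence classes.
The equivalence class containing Y is {G,Y}, of size 2.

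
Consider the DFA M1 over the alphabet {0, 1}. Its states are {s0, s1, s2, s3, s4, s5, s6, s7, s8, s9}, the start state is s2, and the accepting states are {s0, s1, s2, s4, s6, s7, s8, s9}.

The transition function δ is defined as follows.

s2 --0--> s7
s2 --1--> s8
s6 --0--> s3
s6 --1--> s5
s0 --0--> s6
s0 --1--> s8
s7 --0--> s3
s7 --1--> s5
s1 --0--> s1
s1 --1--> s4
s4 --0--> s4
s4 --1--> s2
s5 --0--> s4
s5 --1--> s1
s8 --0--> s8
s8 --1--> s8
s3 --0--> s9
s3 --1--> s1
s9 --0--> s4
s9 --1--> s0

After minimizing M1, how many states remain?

6

Every state is reachable, so we keep all 10.
Start with accepting vs non-accepting: {s0,s1,s2,s4,s6,s7,s8,s9} | {s3,s5}.
On input 0, block {s0,s1,s2,s4,s6,s7,s8,s9} splits into {s0,s1,s2,s4,s8,s9} and {s6,s7}.
Refine {s0,s1,s2,s4,s8,s9} on symbol 0: members go to different blocks, giving {s1,s4,s8,s9} and {s0,s2}.
Refine {s1,s4,s8,s9} on symbol 1: members go to different blocks, giving {s1,s8} and {s4,s9}.
On input 1, block {s1,s8} splits into {s1} and {s8}.
No further refinement is possible. Final partition (6 blocks): {s1} | {s3,s5} | {s6,s7} | {s0,s2} | {s4,s9} | {s8}.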